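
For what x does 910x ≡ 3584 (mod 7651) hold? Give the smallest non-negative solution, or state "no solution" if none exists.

727

First find gcd(910, 7651):
7651 = 8·910 + 371
910 = 2·371 + 168
371 = 2·168 + 35
168 = 4·35 + 28
35 = 1·28 + 7
28 = 4·7 + 0
gcd = 7 and 7 | 3584, so solutions exist. Divide through by 7: 130x ≡ 512 (mod 1093).
Now find 130⁻¹ mod 1093:
1093 = 8·130 + 53
130 = 2·53 + 24
53 = 2·24 + 5
24 = 4·5 + 4
5 = 1·4 + 1
4 = 4·1 + 0
Back-substitute:
1 = 5 − 4
1 = −24 + 5·5
1 = 5·53 − 11·24
1 = −11·130 + 27·53
1 = 27·1093 − 227·130
So 130·(-227) ≡ 1 (mod 1093), i.e. 130⁻¹ ≡ 866.
Then x ≡ 866·512 ≡ 727 (mod 1093); the smallest non-negative solution is x = 727.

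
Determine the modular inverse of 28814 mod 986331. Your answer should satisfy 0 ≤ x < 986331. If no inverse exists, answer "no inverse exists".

743120

Extended Euclidean algorithm:
986331 = 34×28814 + 6655
28814 = 4×6655 + 2194
6655 = 3×2194 + 73
2194 = 30×73 + 4
73 = 18×4 + 1
4 = 4×1 + 0
Since gcd(28814, 986331) = 1, back-substitute to write 1 as a combination:
1 = 73 − 18·4
1 = −18·2194 + 541·73
1 = 541·6655 − 1641·2194
1 = −1641·28814 + 7105·6655
1 = 7105·986331 − 243211·28814
So 28814·(-243211) ≡ 1 (mod 986331), and -243211 ≡ 743120 (mod 986331).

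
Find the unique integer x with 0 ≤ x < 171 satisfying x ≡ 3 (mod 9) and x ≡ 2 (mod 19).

Write x = 3 + 9·k. Then 9·k ≡ 2 − 3 ≡ 18 (mod 19).
Need 9⁻¹ mod 19. Extended Euclid on (19, 9):
19 = 2×9 + 1
9 = 9×1 + 0
Back-substitute:
1 = 19 − 2·9
9⁻¹ ≡ 17 (mod 19), so k ≡ 17·18 ≡ 2 (mod 19).
x = 3 + 9·2 = 21.

21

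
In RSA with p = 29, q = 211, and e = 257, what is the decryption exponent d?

4553

φ(n) = (p−1)(q−1) = 28·210 = 5880.
Need d with 257·d ≡ 1 (mod 5880). Apply the extended Euclidean algorithm:
5880 = 22×257 + 226
257 = 1×226 + 31
226 = 7×31 + 9
31 = 3×9 + 4
9 = 2×4 + 1
4 = 4×1 + 0
Back-substitute:
1 = 9 − 2·4
1 = −2·31 + 7·9
1 = 7·226 − 51·31
1 = −51·257 + 58·226
1 = 58·5880 − 1327·257
So 257·(-1327) ≡ 1 (mod 5880), hence d ≡ -1327 ≡ 4553 (mod 5880).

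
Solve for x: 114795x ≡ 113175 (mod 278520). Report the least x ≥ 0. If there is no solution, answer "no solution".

First find gcd(114795, 278520):
278520 = 2·114795 + 48930
114795 = 2·48930 + 16935
48930 = 2·16935 + 15060
16935 = 1·15060 + 1875
15060 = 8·1875 + 60
1875 = 31·60 + 15
60 = 4·15 + 0
gcd = 15 and 15 | 113175, so solutions exist. Divide through by 15: 7653x ≡ 7545 (mod 18568).
Now find 7653⁻¹ mod 18568:
18568 = 2*7653 + 3262
7653 = 2*3262 + 1129
3262 = 2*1129 + 1004
1129 = 1*1004 + 125
1004 = 8*125 + 4
125 = 31*4 + 1
4 = 4*1 + 0
Back-substitute:
1 = 125 − 31·4
1 = −31·1004 + 249·125
1 = 249·1129 − 280·1004
1 = −280·3262 + 809·1129
1 = 809·7653 − 1898·3262
1 = −1898·18568 + 4605·7653
So 7653⁻¹ ≡ 4605 (mod 18568).
Then x ≡ 4605·7545 ≡ 3997 (mod 18568); the smallest non-negative solution is x = 3997.

3997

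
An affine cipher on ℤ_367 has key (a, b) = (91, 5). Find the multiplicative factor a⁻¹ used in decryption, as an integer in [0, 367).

121

Extended Euclidean algorithm:
367 = 4×91 + 3
91 = 30×3 + 1
3 = 3×1 + 0
Since gcd(91, 367) = 1, back-substitute to write 1 as a combination:
1 = 91 − 30·3
1 = −30·367 + 121·91
So 91·121 ≡ 1 (mod 367).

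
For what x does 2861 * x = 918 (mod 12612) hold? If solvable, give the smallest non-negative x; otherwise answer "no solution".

2394

First find gcd(2861, 12612):
12612 = 4*2861 + 1168
2861 = 2*1168 + 525
1168 = 2*525 + 118
525 = 4*118 + 53
118 = 2*53 + 12
53 = 4*12 + 5
12 = 2*5 + 2
5 = 2*2 + 1
2 = 2*1 + 0
gcd = 1, so a unique solution mod 12612 exists.
Back-substitute for the Bézout coefficients:
1 = 5 − 2·2
1 = −2·12 + 5·5
1 = 5·53 − 22·12
1 = −22·118 + 49·53
1 = 49·525 − 218·118
1 = −218·1168 + 485·525
1 = 485·2861 − 1188·1168
1 = −1188·12612 + 5237·2861
So 2861·(5237) ≡ 1 (mod 12612), giving 2861⁻¹ ≡ 5237.
x ≡ 2861⁻¹·918 ≡ 5237·918 ≡ 2394 (mod 12612).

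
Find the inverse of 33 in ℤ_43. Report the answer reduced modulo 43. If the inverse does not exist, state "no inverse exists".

Run Euclid on (43, 33):
43 = 1×33 + 10
33 = 3×10 + 3
10 = 3×3 + 1
3 = 3×1 + 0
gcd = 1, so the inverse exists. Back-substitute:
1 = 10 − 3·3
1 = −3·33 + 10·10
1 = 10·43 − 13·33
Hence 33⁻¹ ≡ -13 ≡ 30 (mod 43).

30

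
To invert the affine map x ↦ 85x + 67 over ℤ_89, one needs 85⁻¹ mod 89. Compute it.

Extended Euclidean algorithm:
89 = 1×85 + 4
85 = 21×4 + 1
4 = 4×1 + 0
gcd = 1, so the inverse exists. Back-substitute:
1 = 85 − 21·4
1 = −21·89 + 22·85
So 85·22 ≡ 1 (mod 89).

22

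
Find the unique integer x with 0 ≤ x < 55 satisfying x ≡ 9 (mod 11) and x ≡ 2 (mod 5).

Write x = 9 + 11·k. Then 11·k ≡ 2 − 9 ≡ 3 (mod 5).
Need 11⁻¹ mod 5. Extended Euclid on (5, 1):
5 = 5×1 + 0
11⁻¹ ≡ 1 (mod 5), so k ≡ 1·3 ≡ 3 (mod 5).
x = 9 + 11·3 = 42.

42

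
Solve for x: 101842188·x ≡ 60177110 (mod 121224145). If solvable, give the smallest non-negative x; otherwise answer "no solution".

1671070

First find gcd(101842188, 121224145):
121224145 = 1·101842188 + 19381957
101842188 = 5·19381957 + 4932403
19381957 = 3·4932403 + 4584748
4932403 = 1·4584748 + 347655
4584748 = 13·347655 + 65233
347655 = 5·65233 + 21490
65233 = 3·21490 + 763
21490 = 28·763 + 126
763 = 6·126 + 7
126 = 18·7 + 0
gcd = 7 and 7 | 60177110, so solutions exist. Divide through by 7: 14548884x ≡ 8596730 (mod 17317735).
Now find 14548884⁻¹ mod 17317735:
17317735 = 1·14548884 + 2768851
14548884 = 5·2768851 + 704629
2768851 = 3·704629 + 654964
704629 = 1·654964 + 49665
654964 = 13·49665 + 9319
49665 = 5·9319 + 3070
9319 = 3·3070 + 109
3070 = 28·109 + 18
109 = 6·18 + 1
18 = 18·1 + 0
Back-substitute:
1 = 109 − 6·18
1 = −6·3070 + 169·109
1 = 169·9319 − 513·3070
1 = −513·49665 + 2734·9319
1 = 2734·654964 − 36055·49665
1 = −36055·704629 + 38789·654964
1 = 38789·2768851 − 152422·704629
1 = −152422·14548884 + 800899·2768851
1 = 800899·17317735 − 953321·14548884
So 14548884·(-953321) ≡ 1 (mod 17317735), i.e. 14548884⁻¹ ≡ 16364414.
Then x ≡ 16364414·8596730 ≡ 1671070 (mod 17317735); the smallest non-negative solution is x = 1671070.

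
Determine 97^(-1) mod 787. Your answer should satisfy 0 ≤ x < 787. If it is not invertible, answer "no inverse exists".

Apply the Euclidean algorithm to 787 and 97:
787 = 8×97 + 11
97 = 8×11 + 9
11 = 1×9 + 2
9 = 4×2 + 1
2 = 2×1 + 0
gcd = 1, so the inverse exists. Back-substitute:
1 = 9 − 4·2
1 = −4·11 + 5·9
1 = 5·97 − 44·11
1 = −44·787 + 357·97
So 97·357 ≡ 1 (mod 787).

357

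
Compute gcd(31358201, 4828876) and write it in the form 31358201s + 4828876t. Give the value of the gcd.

Apply Euclid's algorithm to 31358201 and 4828876:
31358201 = 6×4828876 + 2384945
4828876 = 2×2384945 + 58986
2384945 = 40×58986 + 25505
58986 = 2×25505 + 7976
25505 = 3×7976 + 1577
7976 = 5×1577 + 91
1577 = 17×91 + 30
91 = 3×30 + 1
30 = 30×1 + 0
gcd(31358201, 4828876) = 1.
Working backward:
1 = 91 − 3·30
1 = −3·1577 + 52·91
1 = 52·7976 − 263·1577
1 = −263·25505 + 841·7976
1 = 841·58986 − 1945·25505
1 = −1945·2384945 + 78641·58986
1 = 78641·4828876 − 159227·2384945
1 = −159227·31358201 + 1034003·4828876
So 1 = (-159227)·31358201 + (1034003)·4828876.

1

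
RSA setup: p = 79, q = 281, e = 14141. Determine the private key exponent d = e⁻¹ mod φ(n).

φ(n) = (p−1)(q−1) = 78·280 = 21840.
Need d with 14141·d ≡ 1 (mod 21840). Apply the extended Euclidean algorithm:
21840 = 1·14141 + 7699
14141 = 1·7699 + 6442
7699 = 1·6442 + 1257
6442 = 5·1257 + 157
1257 = 8·157 + 1
157 = 157·1 + 0
Back-substitute:
1 = 1257 − 8·157
1 = −8·6442 + 41·1257
1 = 41·7699 − 49·6442
1 = −49·14141 + 90·7699
1 = 90·21840 − 139·14141
So 14141·(-139) ≡ 1 (mod 21840), hence d ≡ -139 ≡ 21701 (mod 21840).

21701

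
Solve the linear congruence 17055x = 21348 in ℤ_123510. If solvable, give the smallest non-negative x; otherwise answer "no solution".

no solution

gcd(17055, 123510):
123510 = 7·17055 + 4125
17055 = 4·4125 + 555
4125 = 7·555 + 240
555 = 2·240 + 75
240 = 3·75 + 15
75 = 5·15 + 0
gcd = 15, but 15 ∤ 21348, so the congruence has no solution.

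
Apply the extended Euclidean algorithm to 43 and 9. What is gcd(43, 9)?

1

Apply Euclid's algorithm to 43 and 9:
43 = 4·9 + 7
9 = 1·7 + 2
7 = 3·2 + 1
2 = 2·1 + 0
gcd(43, 9) = 1.
Express as a combination:
1 = 7 − 3·2
1 = −3·9 + 4·7
1 = 4·43 − 19·9
So 1 = (4)·43 + (-19)·9.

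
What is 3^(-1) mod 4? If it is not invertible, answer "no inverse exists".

Extended Euclidean algorithm:
4 = 1*3 + 1
3 = 3*1 + 0
The gcd is 1. Working backward:
1 = 4 − 3
So 3·(-1) ≡ 1 (mod 4), and -1 ≡ 3 (mod 4).

3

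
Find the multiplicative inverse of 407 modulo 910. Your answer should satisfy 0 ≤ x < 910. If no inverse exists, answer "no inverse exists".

673

Run Euclid on (910, 407):
910 = 2*407 + 96
407 = 4*96 + 23
96 = 4*23 + 4
23 = 5*4 + 3
4 = 1*3 + 1
3 = 3*1 + 0
The gcd is 1. Working backward:
1 = 4 − 3
1 = −23 + 6·4
1 = 6·96 − 25·23
1 = −25·407 + 106·96
1 = 106·910 − 237·407
Thus 407·(-237) ≡ 1 (mod 910); reducing, -237 mod 910 = 673.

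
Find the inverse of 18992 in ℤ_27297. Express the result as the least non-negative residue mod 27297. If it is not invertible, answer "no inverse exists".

3839

gcd(27297, 18992) by repeated division:
27297 = 1·18992 + 8305
18992 = 2·8305 + 2382
8305 = 3·2382 + 1159
2382 = 2·1159 + 64
1159 = 18·64 + 7
64 = 9·7 + 1
7 = 7·1 + 0
The gcd is 1. Working backward:
1 = 64 − 9·7
1 = −9·1159 + 163·64
1 = 163·2382 − 335·1159
1 = −335·8305 + 1168·2382
1 = 1168·18992 − 2671·8305
1 = −2671·27297 + 3839·18992
So 18992·3839 ≡ 1 (mod 27297).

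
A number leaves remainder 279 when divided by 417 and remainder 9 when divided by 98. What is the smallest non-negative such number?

20295

Write x = 279 + 417·k. Then 417·k ≡ 9 − 279 ≡ 24 (mod 98).
Need 417⁻¹ mod 98. Extended Euclid on (98, 25):
98 = 3×25 + 23
25 = 1×23 + 2
23 = 11×2 + 1
2 = 2×1 + 0
Back-substitute:
1 = 23 − 11·2
1 = −11·25 + 12·23
1 = 12·98 − 47·25
417⁻¹ ≡ 51 (mod 98), so k ≡ 51·24 ≡ 48 (mod 98).
x = 279 + 417·48 = 20295.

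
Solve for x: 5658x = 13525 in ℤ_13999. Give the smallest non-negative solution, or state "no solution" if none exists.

First find gcd(5658, 13999):
13999 = 2*5658 + 2683
5658 = 2*2683 + 292
2683 = 9*292 + 55
292 = 5*55 + 17
55 = 3*17 + 4
17 = 4*4 + 1
4 = 4*1 + 0
gcd = 1, so a unique solution mod 13999 exists.
Back-substitute for the Bézout coefficients:
1 = 17 − 4·4
1 = −4·55 + 13·17
1 = 13·292 − 69·55
1 = −69·2683 + 634·292
1 = 634·5658 − 1337·2683
1 = −1337·13999 + 3308·5658
So 5658·(3308) ≡ 1 (mod 13999), giving 5658⁻¹ ≡ 3308.
x ≡ 5658⁻¹·13525 ≡ 3308·13525 ≡ 13895 (mod 13999).

13895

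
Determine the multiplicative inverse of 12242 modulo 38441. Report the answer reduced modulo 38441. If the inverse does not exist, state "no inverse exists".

8921

gcd(38441, 12242) by repeated division:
38441 = 3×12242 + 1715
12242 = 7×1715 + 237
1715 = 7×237 + 56
237 = 4×56 + 13
56 = 4×13 + 4
13 = 3×4 + 1
4 = 4×1 + 0
Since gcd(12242, 38441) = 1, back-substitute to write 1 as a combination:
1 = 13 − 3·4
1 = −3·56 + 13·13
1 = 13·237 − 55·56
1 = −55·1715 + 398·237
1 = 398·12242 − 2841·1715
1 = −2841·38441 + 8921·12242
So 12242·8921 ≡ 1 (mod 38441).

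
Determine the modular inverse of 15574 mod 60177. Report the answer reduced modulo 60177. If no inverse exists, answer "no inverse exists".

no inverse exists

Compute gcd(15574, 60177):
60177 = 3×15574 + 13455
15574 = 1×13455 + 2119
13455 = 6×2119 + 741
2119 = 2×741 + 637
741 = 1×637 + 104
637 = 6×104 + 13
104 = 8×13 + 0
Since gcd = 13 > 1, 15574 is not a unit mod 60177.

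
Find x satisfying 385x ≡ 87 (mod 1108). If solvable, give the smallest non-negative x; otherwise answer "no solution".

147

First find gcd(385, 1108):
1108 = 2×385 + 338
385 = 1×338 + 47
338 = 7×47 + 9
47 = 5×9 + 2
9 = 4×2 + 1
2 = 2×1 + 0
gcd = 1, so a unique solution mod 1108 exists.
Back-substitute for the Bézout coefficients:
1 = 9 − 4·2
1 = −4·47 + 21·9
1 = 21·338 − 151·47
1 = −151·385 + 172·338
1 = 172·1108 − 495·385
So 385·(-495) ≡ 1 (mod 1108), giving 385⁻¹ ≡ 613.
x ≡ 385⁻¹·87 ≡ 613·87 ≡ 147 (mod 1108).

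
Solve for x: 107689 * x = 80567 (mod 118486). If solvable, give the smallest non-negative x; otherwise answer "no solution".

20459

First find gcd(107689, 118486):
118486 = 1·107689 + 10797
107689 = 9·10797 + 10516
10797 = 1·10516 + 281
10516 = 37·281 + 119
281 = 2·119 + 43
119 = 2·43 + 33
43 = 1·33 + 10
33 = 3·10 + 3
10 = 3·3 + 1
3 = 3·1 + 0
gcd = 1, so a unique solution mod 118486 exists.
Back-substitute for the Bézout coefficients:
1 = 10 − 3·3
1 = −3·33 + 10·10
1 = 10·43 − 13·33
1 = −13·119 + 36·43
1 = 36·281 − 85·119
1 = −85·10516 + 3181·281
1 = 3181·10797 − 3266·10516
1 = −3266·107689 + 32575·10797
1 = 32575·118486 − 35841·107689
So 107689·(-35841) ≡ 1 (mod 118486), giving 107689⁻¹ ≡ 82645.
x ≡ 107689⁻¹·80567 ≡ 82645·80567 ≡ 20459 (mod 118486).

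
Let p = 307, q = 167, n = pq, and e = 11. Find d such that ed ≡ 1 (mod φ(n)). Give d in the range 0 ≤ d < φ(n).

27707

φ(n) = (p−1)(q−1) = 306·166 = 50796.
Need d with 11·d ≡ 1 (mod 50796). Apply the extended Euclidean algorithm:
50796 = 4617*11 + 9
11 = 1*9 + 2
9 = 4*2 + 1
2 = 2*1 + 0
Back-substitute:
1 = 9 − 4·2
1 = −4·11 + 5·9
1 = 5·50796 − 23089·11
So 11·(-23089) ≡ 1 (mod 50796), hence d ≡ -23089 ≡ 27707 (mod 50796).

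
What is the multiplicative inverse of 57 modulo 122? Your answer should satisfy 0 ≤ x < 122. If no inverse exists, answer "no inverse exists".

Apply the Euclidean algorithm to 122 and 57:
122 = 2·57 + 8
57 = 7·8 + 1
8 = 8·1 + 0
The gcd is 1. Working backward:
1 = 57 − 7·8
1 = −7·122 + 15·57
So 57·15 ≡ 1 (mod 122).

15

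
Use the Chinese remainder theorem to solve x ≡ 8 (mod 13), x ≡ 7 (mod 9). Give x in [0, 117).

34

Write x = 8 + 13·k. Then 13·k ≡ 7 − 8 ≡ 8 (mod 9).
Need 13⁻¹ mod 9. Extended Euclid on (9, 4):
9 = 2·4 + 1
4 = 4·1 + 0
Back-substitute:
1 = 9 − 2·4
13⁻¹ ≡ 7 (mod 9), so k ≡ 7·8 ≡ 2 (mod 9).
x = 8 + 13·2 = 34.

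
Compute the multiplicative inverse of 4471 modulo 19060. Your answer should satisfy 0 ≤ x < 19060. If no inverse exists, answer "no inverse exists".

8671

Apply the Euclidean algorithm to 19060 and 4471:
19060 = 4×4471 + 1176
4471 = 3×1176 + 943
1176 = 1×943 + 233
943 = 4×233 + 11
233 = 21×11 + 2
11 = 5×2 + 1
2 = 2×1 + 0
Since gcd(4471, 19060) = 1, back-substitute to write 1 as a combination:
1 = 11 − 5·2
1 = −5·233 + 106·11
1 = 106·943 − 429·233
1 = −429·1176 + 535·943
1 = 535·4471 − 2034·1176
1 = −2034·19060 + 8671·4471
So 4471·8671 ≡ 1 (mod 19060).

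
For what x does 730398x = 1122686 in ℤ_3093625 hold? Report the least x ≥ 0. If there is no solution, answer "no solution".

786557

First find gcd(730398, 3093625):
3093625 = 4*730398 + 172033
730398 = 4*172033 + 42266
172033 = 4*42266 + 2969
42266 = 14*2969 + 700
2969 = 4*700 + 169
700 = 4*169 + 24
169 = 7*24 + 1
24 = 24*1 + 0
gcd = 1, so a unique solution mod 3093625 exists.
Back-substitute for the Bézout coefficients:
1 = 169 − 7·24
1 = −7·700 + 29·169
1 = 29·2969 − 123·700
1 = −123·42266 + 1751·2969
1 = 1751·172033 − 7127·42266
1 = −7127·730398 + 30259·172033
1 = 30259·3093625 − 128163·730398
So 730398·(-128163) ≡ 1 (mod 3093625), giving 730398⁻¹ ≡ 2965462.
x ≡ 730398⁻¹·1122686 ≡ 2965462·1122686 ≡ 786557 (mod 3093625).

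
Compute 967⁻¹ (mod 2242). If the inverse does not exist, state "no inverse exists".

Run Euclid on (2242, 967):
2242 = 2×967 + 308
967 = 3×308 + 43
308 = 7×43 + 7
43 = 6×7 + 1
7 = 7×1 + 0
The gcd is 1. Working backward:
1 = 43 − 6·7
1 = −6·308 + 43·43
1 = 43·967 − 135·308
1 = −135·2242 + 313·967
So 967·313 ≡ 1 (mod 2242).

313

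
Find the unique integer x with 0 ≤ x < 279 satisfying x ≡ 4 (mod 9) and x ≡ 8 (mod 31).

Write x = 4 + 9·k. Then 9·k ≡ 8 − 4 ≡ 4 (mod 31).
Need 9⁻¹ mod 31. Extended Euclid on (31, 9):
31 = 3×9 + 4
9 = 2×4 + 1
4 = 4×1 + 0
Back-substitute:
1 = 9 − 2·4
1 = −2·31 + 7·9
9⁻¹ ≡ 7 (mod 31), so k ≡ 7·4 ≡ 28 (mod 31).
x = 4 + 9·28 = 256.

256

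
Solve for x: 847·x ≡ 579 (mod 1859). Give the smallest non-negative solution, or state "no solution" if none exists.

gcd(847, 1859):
1859 = 2·847 + 165
847 = 5·165 + 22
165 = 7·22 + 11
22 = 2·11 + 0
gcd = 11, but 11 ∤ 579, so the congruence has no solution.

no solution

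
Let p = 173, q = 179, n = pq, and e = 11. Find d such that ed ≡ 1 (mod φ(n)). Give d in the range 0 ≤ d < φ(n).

φ(n) = (p−1)(q−1) = 172·178 = 30616.
Need d with 11·d ≡ 1 (mod 30616). Apply the extended Euclidean algorithm:
30616 = 2783·11 + 3
11 = 3·3 + 2
3 = 1·2 + 1
2 = 2·1 + 0
Back-substitute:
1 = 3 − 2
1 = −11 + 4·3
1 = 4·30616 − 11133·11
So 11·(-11133) ≡ 1 (mod 30616), hence d ≡ -11133 ≡ 19483 (mod 30616).

19483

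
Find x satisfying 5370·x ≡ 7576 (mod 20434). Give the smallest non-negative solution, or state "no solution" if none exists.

8605

First find gcd(5370, 20434):
20434 = 3×5370 + 4324
5370 = 1×4324 + 1046
4324 = 4×1046 + 140
1046 = 7×140 + 66
140 = 2×66 + 8
66 = 8×8 + 2
8 = 4×2 + 0
gcd = 2 and 2 | 7576, so solutions exist. Divide through by 2: 2685x ≡ 3788 (mod 10217).
Now find 2685⁻¹ mod 10217:
10217 = 3*2685 + 2162
2685 = 1*2162 + 523
2162 = 4*523 + 70
523 = 7*70 + 33
70 = 2*33 + 4
33 = 8*4 + 1
4 = 4*1 + 0
Back-substitute:
1 = 33 − 8·4
1 = −8·70 + 17·33
1 = 17·523 − 127·70
1 = −127·2162 + 525·523
1 = 525·2685 − 652·2162
1 = −652·10217 + 2481·2685
So 2685⁻¹ ≡ 2481 (mod 10217).
Then x ≡ 2481·3788 ≡ 8605 (mod 10217); the smallest non-negative solution is x = 8605.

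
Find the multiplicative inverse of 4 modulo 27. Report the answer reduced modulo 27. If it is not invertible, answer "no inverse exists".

Run Euclid on (27, 4):
27 = 6*4 + 3
4 = 1*3 + 1
3 = 3*1 + 0
The gcd is 1. Working backward:
1 = 4 − 3
1 = −27 + 7·4
So 4·7 ≡ 1 (mod 27).

7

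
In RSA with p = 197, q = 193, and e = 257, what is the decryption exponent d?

1025

φ(n) = (p−1)(q−1) = 196·192 = 37632.
Need d with 257·d ≡ 1 (mod 37632). Apply the extended Euclidean algorithm:
37632 = 146·257 + 110
257 = 2·110 + 37
110 = 2·37 + 36
37 = 1·36 + 1
36 = 36·1 + 0
Back-substitute:
1 = 37 − 36
1 = −110 + 3·37
1 = 3·257 − 7·110
1 = −7·37632 + 1025·257
So 257·1025 ≡ 1 (mod 37632), hence d = 1025.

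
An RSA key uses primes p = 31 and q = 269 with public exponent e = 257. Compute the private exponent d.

2753

φ(n) = (p−1)(q−1) = 30·268 = 8040.
Need d with 257·d ≡ 1 (mod 8040). Apply the extended Euclidean algorithm:
8040 = 31·257 + 73
257 = 3·73 + 38
73 = 1·38 + 35
38 = 1·35 + 3
35 = 11·3 + 2
3 = 1·2 + 1
2 = 2·1 + 0
Back-substitute:
1 = 3 − 2
1 = −35 + 12·3
1 = 12·38 − 13·35
1 = −13·73 + 25·38
1 = 25·257 − 88·73
1 = −88·8040 + 2753·257
So 257·2753 ≡ 1 (mod 8040), hence d = 2753.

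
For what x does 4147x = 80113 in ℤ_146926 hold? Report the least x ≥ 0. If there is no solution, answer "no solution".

gcd(4147, 146926):
146926 = 35*4147 + 1781
4147 = 2*1781 + 585
1781 = 3*585 + 26
585 = 22*26 + 13
26 = 2*13 + 0
gcd = 13, but 13 ∤ 80113, so the congruence has no solution.

no solution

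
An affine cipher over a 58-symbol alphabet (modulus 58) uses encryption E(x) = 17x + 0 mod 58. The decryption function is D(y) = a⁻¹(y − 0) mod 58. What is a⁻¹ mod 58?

41

Apply the Euclidean algorithm to 58 and 17:
58 = 3×17 + 7
17 = 2×7 + 3
7 = 2×3 + 1
3 = 3×1 + 0
The gcd is 1. Working backward:
1 = 7 − 2·3
1 = −2·17 + 5·7
1 = 5·58 − 17·17
So 17·(-17) ≡ 1 (mod 58), and -17 ≡ 41 (mod 58).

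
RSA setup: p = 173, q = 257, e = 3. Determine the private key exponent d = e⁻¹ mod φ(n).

29355

φ(n) = (p−1)(q−1) = 172·256 = 44032.
Need d with 3·d ≡ 1 (mod 44032). Apply the extended Euclidean algorithm:
44032 = 14677·3 + 1
3 = 3·1 + 0
Back-substitute:
1 = 44032 − 14677·3
So 3·(-14677) ≡ 1 (mod 44032), hence d ≡ -14677 ≡ 29355 (mod 44032).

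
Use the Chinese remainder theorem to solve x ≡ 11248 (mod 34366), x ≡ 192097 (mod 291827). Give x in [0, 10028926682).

8749457384

Write x = 11248 + 34366·k. Then 34366·k ≡ 192097 − 11248 ≡ 180849 (mod 291827).
Need 34366⁻¹ mod 291827. Extended Euclid on (291827, 34366):
291827 = 8·34366 + 16899
34366 = 2·16899 + 568
16899 = 29·568 + 427
568 = 1·427 + 141
427 = 3·141 + 4
141 = 35·4 + 1
4 = 4·1 + 0
Back-substitute:
1 = 141 − 35·4
1 = −35·427 + 106·141
1 = 106·568 − 141·427
1 = −141·16899 + 4195·568
1 = 4195·34366 − 8531·16899
1 = −8531·291827 + 72443·34366
34366⁻¹ ≡ 72443 (mod 291827), so k ≡ 72443·180849 ≡ 254596 (mod 291827).
x = 11248 + 34366·254596 = 8749457384.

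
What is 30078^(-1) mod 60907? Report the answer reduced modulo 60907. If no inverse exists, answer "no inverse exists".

27250

Run Euclid on (60907, 30078):
60907 = 2·30078 + 751
30078 = 40·751 + 38
751 = 19·38 + 29
38 = 1·29 + 9
29 = 3·9 + 2
9 = 4·2 + 1
2 = 2·1 + 0
gcd = 1, so the inverse exists. Back-substitute:
1 = 9 − 4·2
1 = −4·29 + 13·9
1 = 13·38 − 17·29
1 = −17·751 + 336·38
1 = 336·30078 − 13457·751
1 = −13457·60907 + 27250·30078
So 30078·27250 ≡ 1 (mod 60907).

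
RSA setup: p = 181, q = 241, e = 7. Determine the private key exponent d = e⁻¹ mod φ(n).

12343

φ(n) = (p−1)(q−1) = 180·240 = 43200.
Need d with 7·d ≡ 1 (mod 43200). Apply the extended Euclidean algorithm:
43200 = 6171·7 + 3
7 = 2·3 + 1
3 = 3·1 + 0
Back-substitute:
1 = 7 − 2·3
1 = −2·43200 + 12343·7
So 7·12343 ≡ 1 (mod 43200), hence d = 12343.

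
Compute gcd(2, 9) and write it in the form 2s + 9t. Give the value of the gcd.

Apply Euclid's algorithm to 9 and 2:
9 = 4*2 + 1
2 = 2*1 + 0
gcd(2, 9) = 1.
Express as a combination:
1 = 9 − 4·2
So 1 = (1)·9 + (-4)·2.

1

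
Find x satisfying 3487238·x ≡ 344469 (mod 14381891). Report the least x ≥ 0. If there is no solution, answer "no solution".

First find gcd(3487238, 14381891):
14381891 = 4·3487238 + 432939
3487238 = 8·432939 + 23726
432939 = 18·23726 + 5871
23726 = 4·5871 + 242
5871 = 24·242 + 63
242 = 3·63 + 53
63 = 1·53 + 10
53 = 5·10 + 3
10 = 3·3 + 1
3 = 3·1 + 0
gcd = 1, so a unique solution mod 14381891 exists.
Back-substitute for the Bézout coefficients:
1 = 10 − 3·3
1 = −3·53 + 16·10
1 = 16·63 − 19·53
1 = −19·242 + 73·63
1 = 73·5871 − 1771·242
1 = −1771·23726 + 7157·5871
1 = 7157·432939 − 130597·23726
1 = −130597·3487238 + 1051933·432939
1 = 1051933·14381891 − 4338329·3487238
So 3487238·(-4338329) ≡ 1 (mod 14381891), giving 3487238⁻¹ ≡ 10043562.
x ≡ 3487238⁻¹·344469 ≡ 10043562·344469 ≡ 2441509 (mod 14381891).

2441509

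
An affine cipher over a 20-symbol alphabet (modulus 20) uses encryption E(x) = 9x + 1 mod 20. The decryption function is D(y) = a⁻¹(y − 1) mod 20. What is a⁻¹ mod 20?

Apply the Euclidean algorithm to 20 and 9:
20 = 2×9 + 2
9 = 4×2 + 1
2 = 2×1 + 0
Since gcd(9, 20) = 1, back-substitute to write 1 as a combination:
1 = 9 − 4·2
1 = −4·20 + 9·9
So 9·9 ≡ 1 (mod 20).

9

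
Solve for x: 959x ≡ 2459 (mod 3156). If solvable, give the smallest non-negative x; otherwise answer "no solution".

First find gcd(959, 3156):
3156 = 3·959 + 279
959 = 3·279 + 122
279 = 2·122 + 35
122 = 3·35 + 17
35 = 2·17 + 1
17 = 17·1 + 0
gcd = 1, so a unique solution mod 3156 exists.
Back-substitute for the Bézout coefficients:
1 = 35 − 2·17
1 = −2·122 + 7·35
1 = 7·279 − 16·122
1 = −16·959 + 55·279
1 = 55·3156 − 181·959
So 959·(-181) ≡ 1 (mod 3156), giving 959⁻¹ ≡ 2975.
x ≡ 959⁻¹·2459 ≡ 2975·2459 ≡ 3073 (mod 3156).

3073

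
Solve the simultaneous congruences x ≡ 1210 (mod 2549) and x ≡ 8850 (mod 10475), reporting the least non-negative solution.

Write x = 1210 + 2549·k. Then 2549·k ≡ 8850 − 1210 ≡ 7640 (mod 10475).
Need 2549⁻¹ mod 10475. Extended Euclid on (10475, 2549):
10475 = 4×2549 + 279
2549 = 9×279 + 38
279 = 7×38 + 13
38 = 2×13 + 12
13 = 1×12 + 1
12 = 12×1 + 0
Back-substitute:
1 = 13 − 12
1 = −38 + 3·13
1 = 3·279 − 22·38
1 = −22·2549 + 201·279
1 = 201·10475 − 826·2549
2549⁻¹ ≡ 9649 (mod 10475), so k ≡ 9649·7640 ≡ 5785 (mod 10475).
x = 1210 + 2549·5785 = 14747175.

14747175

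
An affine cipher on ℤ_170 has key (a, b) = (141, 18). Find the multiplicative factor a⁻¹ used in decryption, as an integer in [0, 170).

41

gcd(170, 141) by repeated division:
170 = 1·141 + 29
141 = 4·29 + 25
29 = 1·25 + 4
25 = 6·4 + 1
4 = 4·1 + 0
The gcd is 1. Working backward:
1 = 25 − 6·4
1 = −6·29 + 7·25
1 = 7·141 − 34·29
1 = −34·170 + 41·141
So 141·41 ≡ 1 (mod 170).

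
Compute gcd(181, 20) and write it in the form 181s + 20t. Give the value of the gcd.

Euclidean algorithm:
181 = 9*20 + 1
20 = 20*1 + 0
gcd(181, 20) = 1.
Back-substituting:
1 = 181 − 9·20
So 1 = (1)·181 + (-9)·20.

1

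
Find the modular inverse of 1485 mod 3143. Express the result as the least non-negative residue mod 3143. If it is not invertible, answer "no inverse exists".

218

Apply the Euclidean algorithm to 3143 and 1485:
3143 = 2·1485 + 173
1485 = 8·173 + 101
173 = 1·101 + 72
101 = 1·72 + 29
72 = 2·29 + 14
29 = 2·14 + 1
14 = 14·1 + 0
Since gcd(1485, 3143) = 1, back-substitute to write 1 as a combination:
1 = 29 − 2·14
1 = −2·72 + 5·29
1 = 5·101 − 7·72
1 = −7·173 + 12·101
1 = 12·1485 − 103·173
1 = −103·3143 + 218·1485
So 1485·218 ≡ 1 (mod 3143).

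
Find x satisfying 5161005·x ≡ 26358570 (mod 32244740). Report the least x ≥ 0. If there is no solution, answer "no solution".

First find gcd(5161005, 32244740):
32244740 = 6×5161005 + 1278710
5161005 = 4×1278710 + 46165
1278710 = 27×46165 + 32255
46165 = 1×32255 + 13910
32255 = 2×13910 + 4435
13910 = 3×4435 + 605
4435 = 7×605 + 200
605 = 3×200 + 5
200 = 40×5 + 0
gcd = 5 and 5 | 26358570, so solutions exist. Divide through by 5: 1032201x ≡ 5271714 (mod 6448948).
Now find 1032201⁻¹ mod 6448948:
6448948 = 6×1032201 + 255742
1032201 = 4×255742 + 9233
255742 = 27×9233 + 6451
9233 = 1×6451 + 2782
6451 = 2×2782 + 887
2782 = 3×887 + 121
887 = 7×121 + 40
121 = 3×40 + 1
40 = 40×1 + 0
Back-substitute:
1 = 121 − 3·40
1 = −3·887 + 22·121
1 = 22·2782 − 69·887
1 = −69·6451 + 160·2782
1 = 160·9233 − 229·6451
1 = −229·255742 + 6343·9233
1 = 6343·1032201 − 25601·255742
1 = −25601·6448948 + 159949·1032201
So 1032201⁻¹ ≡ 159949 (mod 6448948).
Then x ≡ 159949·5271714 ≡ 5431586 (mod 6448948); the smallest non-negative solution is x = 5431586.

5431586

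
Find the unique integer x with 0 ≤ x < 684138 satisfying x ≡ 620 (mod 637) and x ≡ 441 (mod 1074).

570735

Write x = 620 + 637·k. Then 637·k ≡ 441 − 620 ≡ 895 (mod 1074).
Need 637⁻¹ mod 1074. Extended Euclid on (1074, 637):
1074 = 1×637 + 437
637 = 1×437 + 200
437 = 2×200 + 37
200 = 5×37 + 15
37 = 2×15 + 7
15 = 2×7 + 1
7 = 7×1 + 0
Back-substitute:
1 = 15 − 2·7
1 = −2·37 + 5·15
1 = 5·200 − 27·37
1 = −27·437 + 59·200
1 = 59·637 − 86·437
1 = −86·1074 + 145·637
637⁻¹ ≡ 145 (mod 1074), so k ≡ 145·895 ≡ 895 (mod 1074).
x = 620 + 637·895 = 570735.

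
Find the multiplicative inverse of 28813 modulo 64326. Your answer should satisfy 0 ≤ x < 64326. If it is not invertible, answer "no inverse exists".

Apply the Euclidean algorithm to 64326 and 28813:
64326 = 2*28813 + 6700
28813 = 4*6700 + 2013
6700 = 3*2013 + 661
2013 = 3*661 + 30
661 = 22*30 + 1
30 = 30*1 + 0
The gcd is 1. Working backward:
1 = 661 − 22·30
1 = −22·2013 + 67·661
1 = 67·6700 − 223·2013
1 = −223·28813 + 959·6700
1 = 959·64326 − 2141·28813
Thus 28813·(-2141) ≡ 1 (mod 64326); reducing, -2141 mod 64326 = 62185.

62185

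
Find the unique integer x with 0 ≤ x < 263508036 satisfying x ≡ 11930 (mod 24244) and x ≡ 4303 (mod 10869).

Write x = 11930 + 24244·k. Then 24244·k ≡ 4303 − 11930 ≡ 3242 (mod 10869).
Need 24244⁻¹ mod 10869. Extended Euclid on (10869, 2506):
10869 = 4×2506 + 845
2506 = 2×845 + 816
845 = 1×816 + 29
816 = 28×29 + 4
29 = 7×4 + 1
4 = 4×1 + 0
Back-substitute:
1 = 29 − 7·4
1 = −7·816 + 197·29
1 = 197·845 − 204·816
1 = −204·2506 + 605·845
1 = 605·10869 − 2624·2506
24244⁻¹ ≡ 8245 (mod 10869), so k ≡ 8245·3242 ≡ 3419 (mod 10869).
x = 11930 + 24244·3419 = 82902166.

82902166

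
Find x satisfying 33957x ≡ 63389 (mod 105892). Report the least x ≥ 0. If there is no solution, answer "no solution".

61497

First find gcd(33957, 105892):
105892 = 3×33957 + 4021
33957 = 8×4021 + 1789
4021 = 2×1789 + 443
1789 = 4×443 + 17
443 = 26×17 + 1
17 = 17×1 + 0
gcd = 1, so a unique solution mod 105892 exists.
Back-substitute for the Bézout coefficients:
1 = 443 − 26·17
1 = −26·1789 + 105·443
1 = 105·4021 − 236·1789
1 = −236·33957 + 1993·4021
1 = 1993·105892 − 6215·33957
So 33957·(-6215) ≡ 1 (mod 105892), giving 33957⁻¹ ≡ 99677.
x ≡ 33957⁻¹·63389 ≡ 99677·63389 ≡ 61497 (mod 105892).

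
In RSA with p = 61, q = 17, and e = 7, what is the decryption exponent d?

φ(n) = (p−1)(q−1) = 60·16 = 960.
Need d with 7·d ≡ 1 (mod 960). Apply the extended Euclidean algorithm:
960 = 137·7 + 1
7 = 7·1 + 0
Back-substitute:
1 = 960 − 137·7
So 7·(-137) ≡ 1 (mod 960), hence d ≡ -137 ≡ 823 (mod 960).

823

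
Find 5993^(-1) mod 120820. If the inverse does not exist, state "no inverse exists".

gcd(120820, 5993) by repeated division:
120820 = 20·5993 + 960
5993 = 6·960 + 233
960 = 4·233 + 28
233 = 8·28 + 9
28 = 3·9 + 1
9 = 9·1 + 0
Since gcd(5993, 120820) = 1, back-substitute to write 1 as a combination:
1 = 28 − 3·9
1 = −3·233 + 25·28
1 = 25·960 − 103·233
1 = −103·5993 + 643·960
1 = 643·120820 − 12963·5993
Thus 5993·(-12963) ≡ 1 (mod 120820); reducing, -12963 mod 120820 = 107857.

107857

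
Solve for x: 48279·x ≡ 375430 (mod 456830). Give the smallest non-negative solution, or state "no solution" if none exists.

First find gcd(48279, 456830):
456830 = 9·48279 + 22319
48279 = 2·22319 + 3641
22319 = 6·3641 + 473
3641 = 7·473 + 330
473 = 1·330 + 143
330 = 2·143 + 44
143 = 3·44 + 11
44 = 4·11 + 0
gcd = 11 and 11 | 375430, so solutions exist. Divide through by 11: 4389x ≡ 34130 (mod 41530).
Now find 4389⁻¹ mod 41530:
41530 = 9·4389 + 2029
4389 = 2·2029 + 331
2029 = 6·331 + 43
331 = 7·43 + 30
43 = 1·30 + 13
30 = 2·13 + 4
13 = 3·4 + 1
4 = 4·1 + 0
Back-substitute:
1 = 13 − 3·4
1 = −3·30 + 7·13
1 = 7·43 − 10·30
1 = −10·331 + 77·43
1 = 77·2029 − 472·331
1 = −472·4389 + 1021·2029
1 = 1021·41530 − 9661·4389
So 4389·(-9661) ≡ 1 (mod 41530), i.e. 4389⁻¹ ≡ 31869.
Then x ≡ 31869·34130 ≡ 18270 (mod 41530); the smallest non-negative solution is x = 18270.

18270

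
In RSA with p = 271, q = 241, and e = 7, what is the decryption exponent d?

φ(n) = (p−1)(q−1) = 270·240 = 64800.
Need d with 7·d ≡ 1 (mod 64800). Apply the extended Euclidean algorithm:
64800 = 9257*7 + 1
7 = 7*1 + 0
Back-substitute:
1 = 64800 − 9257·7
So 7·(-9257) ≡ 1 (mod 64800), hence d ≡ -9257 ≡ 55543 (mod 64800).

55543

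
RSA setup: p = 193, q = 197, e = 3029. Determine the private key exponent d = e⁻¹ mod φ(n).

25469

φ(n) = (p−1)(q−1) = 192·196 = 37632.
Need d with 3029·d ≡ 1 (mod 37632). Apply the extended Euclidean algorithm:
37632 = 12·3029 + 1284
3029 = 2·1284 + 461
1284 = 2·461 + 362
461 = 1·362 + 99
362 = 3·99 + 65
99 = 1·65 + 34
65 = 1·34 + 31
34 = 1·31 + 3
31 = 10·3 + 1
3 = 3·1 + 0
Back-substitute:
1 = 31 − 10·3
1 = −10·34 + 11·31
1 = 11·65 − 21·34
1 = −21·99 + 32·65
1 = 32·362 − 117·99
1 = −117·461 + 149·362
1 = 149·1284 − 415·461
1 = −415·3029 + 979·1284
1 = 979·37632 − 12163·3029
So 3029·(-12163) ≡ 1 (mod 37632), hence d ≡ -12163 ≡ 25469 (mod 37632).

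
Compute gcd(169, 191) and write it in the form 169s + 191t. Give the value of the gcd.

1

Apply Euclid's algorithm to 191 and 169:
191 = 1*169 + 22
169 = 7*22 + 15
22 = 1*15 + 7
15 = 2*7 + 1
7 = 7*1 + 0
gcd(169, 191) = 1.
Express as a combination:
1 = 15 − 2·7
1 = −2·22 + 3·15
1 = 3·169 − 23·22
1 = −23·191 + 26·169
So 1 = (-23)·191 + (26)·169.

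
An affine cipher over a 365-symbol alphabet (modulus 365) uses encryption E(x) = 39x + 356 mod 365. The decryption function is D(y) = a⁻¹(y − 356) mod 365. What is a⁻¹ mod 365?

234

Run Euclid on (365, 39):
365 = 9·39 + 14
39 = 2·14 + 11
14 = 1·11 + 3
11 = 3·3 + 2
3 = 1·2 + 1
2 = 2·1 + 0
gcd = 1, so the inverse exists. Back-substitute:
1 = 3 − 2
1 = −11 + 4·3
1 = 4·14 − 5·11
1 = −5·39 + 14·14
1 = 14·365 − 131·39
So 39·(-131) ≡ 1 (mod 365), and -131 ≡ 234 (mod 365).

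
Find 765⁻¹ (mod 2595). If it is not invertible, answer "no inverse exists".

Compute gcd(765, 2595):
2595 = 3·765 + 300
765 = 2·300 + 165
300 = 1·165 + 135
165 = 1·135 + 30
135 = 4·30 + 15
30 = 2·15 + 0
The gcd is 15, not 1, hence no inverse exists.

no inverse exists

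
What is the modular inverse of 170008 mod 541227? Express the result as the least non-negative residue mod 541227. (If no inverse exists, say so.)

Apply the Euclidean algorithm to 541227 and 170008:
541227 = 3×170008 + 31203
170008 = 5×31203 + 13993
31203 = 2×13993 + 3217
13993 = 4×3217 + 1125
3217 = 2×1125 + 967
1125 = 1×967 + 158
967 = 6×158 + 19
158 = 8×19 + 6
19 = 3×6 + 1
6 = 6×1 + 0
Since gcd(170008, 541227) = 1, back-substitute to write 1 as a combination:
1 = 19 − 3·6
1 = −3·158 + 25·19
1 = 25·967 − 153·158
1 = −153·1125 + 178·967
1 = 178·3217 − 509·1125
1 = −509·13993 + 2214·3217
1 = 2214·31203 − 4937·13993
1 = −4937·170008 + 26899·31203
1 = 26899·541227 − 85634·170008
So 170008·(-85634) ≡ 1 (mod 541227), and -85634 ≡ 455593 (mod 541227).

455593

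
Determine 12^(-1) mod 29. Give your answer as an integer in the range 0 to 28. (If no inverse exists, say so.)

17

Extended Euclidean algorithm:
29 = 2*12 + 5
12 = 2*5 + 2
5 = 2*2 + 1
2 = 2*1 + 0
Since gcd(12, 29) = 1, back-substitute to write 1 as a combination:
1 = 5 − 2·2
1 = −2·12 + 5·5
1 = 5·29 − 12·12
Thus 12·(-12) ≡ 1 (mod 29); reducing, -12 mod 29 = 17.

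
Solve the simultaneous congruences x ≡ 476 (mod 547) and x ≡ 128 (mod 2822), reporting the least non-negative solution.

11416

Write x = 476 + 547·k. Then 547·k ≡ 128 − 476 ≡ 2474 (mod 2822).
Need 547⁻¹ mod 2822. Extended Euclid on (2822, 547):
2822 = 5×547 + 87
547 = 6×87 + 25
87 = 3×25 + 12
25 = 2×12 + 1
12 = 12×1 + 0
Back-substitute:
1 = 25 − 2·12
1 = −2·87 + 7·25
1 = 7·547 − 44·87
1 = −44·2822 + 227·547
547⁻¹ ≡ 227 (mod 2822), so k ≡ 227·2474 ≡ 20 (mod 2822).
x = 476 + 547·20 = 11416.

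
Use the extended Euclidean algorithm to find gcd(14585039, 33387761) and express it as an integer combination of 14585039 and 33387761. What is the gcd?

Apply Euclid's algorithm to 33387761 and 14585039:
33387761 = 2·14585039 + 4217683
14585039 = 3·4217683 + 1931990
4217683 = 2·1931990 + 353703
1931990 = 5·353703 + 163475
353703 = 2·163475 + 26753
163475 = 6·26753 + 2957
26753 = 9·2957 + 140
2957 = 21·140 + 17
140 = 8·17 + 4
17 = 4·4 + 1
4 = 4·1 + 0
gcd(14585039, 33387761) = 1.
Working backward:
1 = 17 − 4·4
1 = −4·140 + 33·17
1 = 33·2957 − 697·140
1 = −697·26753 + 6306·2957
1 = 6306·163475 − 38533·26753
1 = −38533·353703 + 83372·163475
1 = 83372·1931990 − 455393·353703
1 = −455393·4217683 + 994158·1931990
1 = 994158·14585039 − 3437867·4217683
1 = −3437867·33387761 + 7869892·14585039
So 1 = (-3437867)·33387761 + (7869892)·14585039.

1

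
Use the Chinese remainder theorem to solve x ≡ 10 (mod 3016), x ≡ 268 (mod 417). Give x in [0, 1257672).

760042

Write x = 10 + 3016·k. Then 3016·k ≡ 268 − 10 ≡ 258 (mod 417).
Need 3016⁻¹ mod 417. Extended Euclid on (417, 97):
417 = 4×97 + 29
97 = 3×29 + 10
29 = 2×10 + 9
10 = 1×9 + 1
9 = 9×1 + 0
Back-substitute:
1 = 10 − 9
1 = −29 + 3·10
1 = 3·97 − 10·29
1 = −10·417 + 43·97
3016⁻¹ ≡ 43 (mod 417), so k ≡ 43·258 ≡ 252 (mod 417).
x = 10 + 3016·252 = 760042.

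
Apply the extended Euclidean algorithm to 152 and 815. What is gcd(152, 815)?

Euclidean algorithm:
815 = 5*152 + 55
152 = 2*55 + 42
55 = 1*42 + 13
42 = 3*13 + 3
13 = 4*3 + 1
3 = 3*1 + 0
gcd(152, 815) = 1.
Express as a combination:
1 = 13 − 4·3
1 = −4·42 + 13·13
1 = 13·55 − 17·42
1 = −17·152 + 47·55
1 = 47·815 − 252·152
So 1 = (47)·815 + (-252)·152.

1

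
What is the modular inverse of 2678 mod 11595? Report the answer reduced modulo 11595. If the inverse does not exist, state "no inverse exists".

Run Euclid on (11595, 2678):
11595 = 4×2678 + 883
2678 = 3×883 + 29
883 = 30×29 + 13
29 = 2×13 + 3
13 = 4×3 + 1
3 = 3×1 + 0
Since gcd(2678, 11595) = 1, back-substitute to write 1 as a combination:
1 = 13 − 4·3
1 = −4·29 + 9·13
1 = 9·883 − 274·29
1 = −274·2678 + 831·883
1 = 831·11595 − 3598·2678
Hence 2678⁻¹ ≡ -3598 ≡ 7997 (mod 11595).

7997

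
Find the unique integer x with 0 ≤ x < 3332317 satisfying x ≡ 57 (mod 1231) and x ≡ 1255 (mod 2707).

Write x = 57 + 1231·k. Then 1231·k ≡ 1255 − 57 ≡ 1198 (mod 2707).
Need 1231⁻¹ mod 2707. Extended Euclid on (2707, 1231):
2707 = 2*1231 + 245
1231 = 5*245 + 6
245 = 40*6 + 5
6 = 1*5 + 1
5 = 5*1 + 0
Back-substitute:
1 = 6 − 5
1 = −245 + 41·6
1 = 41·1231 − 206·245
1 = −206·2707 + 453·1231
1231⁻¹ ≡ 453 (mod 2707), so k ≡ 453·1198 ≡ 1294 (mod 2707).
x = 57 + 1231·1294 = 1592971.

1592971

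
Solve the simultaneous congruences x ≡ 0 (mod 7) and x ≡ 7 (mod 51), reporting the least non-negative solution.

7

Write x = 0 + 7·k. Then 7·k ≡ 7 − 0 ≡ 7 (mod 51).
Need 7⁻¹ mod 51. Extended Euclid on (51, 7):
51 = 7*7 + 2
7 = 3*2 + 1
2 = 2*1 + 0
Back-substitute:
1 = 7 − 3·2
1 = −3·51 + 22·7
7⁻¹ ≡ 22 (mod 51), so k ≡ 22·7 ≡ 1 (mod 51).
x = 0 + 7·1 = 7.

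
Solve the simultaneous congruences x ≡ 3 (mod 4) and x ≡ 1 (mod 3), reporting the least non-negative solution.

Write x = 3 + 4·k. Then 4·k ≡ 1 − 3 ≡ 1 (mod 3).
Need 4⁻¹ mod 3. Extended Euclid on (3, 1):
3 = 3*1 + 0
4⁻¹ ≡ 1 (mod 3), so k ≡ 1·1 ≡ 1 (mod 3).
x = 3 + 4·1 = 7.

7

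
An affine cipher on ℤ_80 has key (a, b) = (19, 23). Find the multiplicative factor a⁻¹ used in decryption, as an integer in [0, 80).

59

Extended Euclidean algorithm:
80 = 4×19 + 4
19 = 4×4 + 3
4 = 1×3 + 1
3 = 3×1 + 0
The gcd is 1. Working backward:
1 = 4 − 3
1 = −19 + 5·4
1 = 5·80 − 21·19
So 19·(-21) ≡ 1 (mod 80), and -21 ≡ 59 (mod 80).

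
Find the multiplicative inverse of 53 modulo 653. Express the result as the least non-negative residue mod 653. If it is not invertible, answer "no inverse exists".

Apply the Euclidean algorithm to 653 and 53:
653 = 12×53 + 17
53 = 3×17 + 2
17 = 8×2 + 1
2 = 2×1 + 0
Since gcd(53, 653) = 1, back-substitute to write 1 as a combination:
1 = 17 − 8·2
1 = −8·53 + 25·17
1 = 25·653 − 308·53
So 53·(-308) ≡ 1 (mod 653), and -308 ≡ 345 (mod 653).

345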